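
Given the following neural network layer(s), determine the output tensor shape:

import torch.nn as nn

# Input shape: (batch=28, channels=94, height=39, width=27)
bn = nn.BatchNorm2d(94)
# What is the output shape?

Input shape: (28, 94, 39, 27)
Output shape: (28, 94, 39, 27)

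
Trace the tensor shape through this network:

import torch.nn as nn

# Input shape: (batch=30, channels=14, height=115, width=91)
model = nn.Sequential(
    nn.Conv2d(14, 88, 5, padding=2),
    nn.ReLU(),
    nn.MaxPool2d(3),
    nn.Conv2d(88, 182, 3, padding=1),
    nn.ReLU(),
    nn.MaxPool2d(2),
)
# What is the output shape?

Input shape: (30, 14, 115, 91)
  -> after first Conv2d: (30, 88, 115, 91)
  -> after first MaxPool2d: (30, 88, 38, 30)
  -> after second Conv2d: (30, 182, 38, 30)
Output shape: (30, 182, 19, 15)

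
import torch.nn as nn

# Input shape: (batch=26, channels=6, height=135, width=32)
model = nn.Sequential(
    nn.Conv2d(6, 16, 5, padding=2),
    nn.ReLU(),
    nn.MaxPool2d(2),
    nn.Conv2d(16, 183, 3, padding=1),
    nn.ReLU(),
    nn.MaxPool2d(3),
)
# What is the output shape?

Input shape: (26, 6, 135, 32)
  -> after first Conv2d: (26, 16, 135, 32)
  -> after first MaxPool2d: (26, 16, 67, 16)
  -> after second Conv2d: (26, 183, 67, 16)
Output shape: (26, 183, 22, 5)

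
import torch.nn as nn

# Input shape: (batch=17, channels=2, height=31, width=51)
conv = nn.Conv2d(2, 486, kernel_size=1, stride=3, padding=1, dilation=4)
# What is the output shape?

Input shape: (17, 2, 31, 51)
Output shape: (17, 486, 11, 18)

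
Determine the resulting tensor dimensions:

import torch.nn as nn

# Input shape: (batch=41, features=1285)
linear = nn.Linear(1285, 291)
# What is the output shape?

Input shape: (41, 1285)
Output shape: (41, 291)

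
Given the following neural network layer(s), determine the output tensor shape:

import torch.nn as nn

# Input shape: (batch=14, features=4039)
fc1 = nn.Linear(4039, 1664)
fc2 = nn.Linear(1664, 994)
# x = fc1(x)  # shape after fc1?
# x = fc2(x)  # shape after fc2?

Input shape: (14, 4039)
  -> after fc1: (14, 1664)
Output shape: (14, 994)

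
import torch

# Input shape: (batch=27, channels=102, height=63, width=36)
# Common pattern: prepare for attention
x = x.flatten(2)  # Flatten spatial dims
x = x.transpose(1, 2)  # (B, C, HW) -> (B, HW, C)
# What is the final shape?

Input shape: (27, 102, 63, 36)
  -> after flatten(2): (27, 102, 2268)
Output shape: (27, 2268, 102)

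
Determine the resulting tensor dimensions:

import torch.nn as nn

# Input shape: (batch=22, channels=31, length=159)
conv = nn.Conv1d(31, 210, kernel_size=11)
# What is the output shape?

Input shape: (22, 31, 159)
Output shape: (22, 210, 149)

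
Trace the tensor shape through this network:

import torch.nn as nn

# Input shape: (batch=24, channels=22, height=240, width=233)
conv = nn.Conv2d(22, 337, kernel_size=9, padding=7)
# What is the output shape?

Input shape: (24, 22, 240, 233)
Output shape: (24, 337, 246, 239)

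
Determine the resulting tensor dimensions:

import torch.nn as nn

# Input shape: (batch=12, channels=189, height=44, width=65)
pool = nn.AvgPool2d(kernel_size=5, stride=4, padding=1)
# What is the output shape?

Input shape: (12, 189, 44, 65)
Output shape: (12, 189, 11, 16)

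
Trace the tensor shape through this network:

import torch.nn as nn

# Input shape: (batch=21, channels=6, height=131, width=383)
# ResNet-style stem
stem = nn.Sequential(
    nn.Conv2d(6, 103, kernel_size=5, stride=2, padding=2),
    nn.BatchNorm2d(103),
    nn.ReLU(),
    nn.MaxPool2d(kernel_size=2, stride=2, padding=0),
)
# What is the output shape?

Input shape: (21, 6, 131, 383)
  -> after Conv2d 5x5 stride=2: (21, 103, 66, 192)
Output shape: (21, 103, 33, 96)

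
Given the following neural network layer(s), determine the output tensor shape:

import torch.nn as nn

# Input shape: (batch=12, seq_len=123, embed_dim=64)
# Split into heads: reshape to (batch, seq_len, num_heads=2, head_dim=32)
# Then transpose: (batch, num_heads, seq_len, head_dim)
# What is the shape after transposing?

Input shape: (12, 123, 64)
  -> after reshape: (12, 123, 2, 32)
Output shape: (12, 2, 123, 32)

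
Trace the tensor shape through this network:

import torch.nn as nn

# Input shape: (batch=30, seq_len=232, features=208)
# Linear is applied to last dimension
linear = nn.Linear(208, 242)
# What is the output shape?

Input shape: (30, 232, 208)
Output shape: (30, 232, 242)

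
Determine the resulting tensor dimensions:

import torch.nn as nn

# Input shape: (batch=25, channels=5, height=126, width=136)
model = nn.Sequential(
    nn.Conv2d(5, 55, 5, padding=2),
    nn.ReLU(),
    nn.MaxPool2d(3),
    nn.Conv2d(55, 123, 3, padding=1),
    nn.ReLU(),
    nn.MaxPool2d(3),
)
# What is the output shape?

Input shape: (25, 5, 126, 136)
  -> after first Conv2d: (25, 55, 126, 136)
  -> after first MaxPool2d: (25, 55, 42, 45)
  -> after second Conv2d: (25, 123, 42, 45)
Output shape: (25, 123, 14, 15)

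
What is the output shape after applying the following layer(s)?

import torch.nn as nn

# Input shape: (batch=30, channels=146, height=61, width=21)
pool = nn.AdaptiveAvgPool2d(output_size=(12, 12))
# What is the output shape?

Input shape: (30, 146, 61, 21)
Output shape: (30, 146, 12, 12)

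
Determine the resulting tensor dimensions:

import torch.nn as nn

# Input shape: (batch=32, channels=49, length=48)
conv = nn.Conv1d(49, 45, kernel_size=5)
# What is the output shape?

Input shape: (32, 49, 48)
Output shape: (32, 45, 44)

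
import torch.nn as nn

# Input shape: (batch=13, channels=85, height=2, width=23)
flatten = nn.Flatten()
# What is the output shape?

Input shape: (13, 85, 2, 23)
Output shape: (13, 3910)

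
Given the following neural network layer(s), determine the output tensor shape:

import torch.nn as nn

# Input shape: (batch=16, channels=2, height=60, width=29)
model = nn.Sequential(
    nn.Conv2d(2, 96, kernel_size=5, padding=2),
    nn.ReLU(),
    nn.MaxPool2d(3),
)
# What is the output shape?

Input shape: (16, 2, 60, 29)
  -> after Conv2d: (16, 96, 60, 29)
  -> after ReLU: (16, 96, 60, 29)
Output shape: (16, 96, 20, 9)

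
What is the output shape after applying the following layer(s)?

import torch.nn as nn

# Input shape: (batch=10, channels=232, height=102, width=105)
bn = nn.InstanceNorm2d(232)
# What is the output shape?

Input shape: (10, 232, 102, 105)
Output shape: (10, 232, 102, 105)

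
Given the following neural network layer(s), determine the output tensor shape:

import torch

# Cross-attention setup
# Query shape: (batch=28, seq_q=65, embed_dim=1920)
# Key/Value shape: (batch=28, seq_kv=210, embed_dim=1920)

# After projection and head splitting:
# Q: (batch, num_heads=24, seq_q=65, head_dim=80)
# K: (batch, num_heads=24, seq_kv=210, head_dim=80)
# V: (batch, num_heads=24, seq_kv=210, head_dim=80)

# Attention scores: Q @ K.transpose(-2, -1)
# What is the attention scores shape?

Input shape: (28, 65, 1920)
Output shape: (28, 24, 65, 210)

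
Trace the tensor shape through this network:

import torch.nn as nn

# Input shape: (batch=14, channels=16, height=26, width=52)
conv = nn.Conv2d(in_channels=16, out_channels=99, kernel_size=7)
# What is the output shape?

Input shape: (14, 16, 26, 52)
Output shape: (14, 99, 20, 46)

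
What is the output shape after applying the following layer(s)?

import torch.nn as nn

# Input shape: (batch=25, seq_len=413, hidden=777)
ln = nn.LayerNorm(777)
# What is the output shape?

Input shape: (25, 413, 777)
Output shape: (25, 413, 777)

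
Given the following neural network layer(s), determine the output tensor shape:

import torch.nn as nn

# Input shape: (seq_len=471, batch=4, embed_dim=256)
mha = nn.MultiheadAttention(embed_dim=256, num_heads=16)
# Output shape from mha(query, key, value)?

Input shape: (471, 4, 256)
Output shape: (471, 4, 256)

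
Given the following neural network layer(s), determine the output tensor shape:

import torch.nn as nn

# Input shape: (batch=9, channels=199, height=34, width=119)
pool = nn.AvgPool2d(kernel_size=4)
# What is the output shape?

Input shape: (9, 199, 34, 119)
Output shape: (9, 199, 8, 29)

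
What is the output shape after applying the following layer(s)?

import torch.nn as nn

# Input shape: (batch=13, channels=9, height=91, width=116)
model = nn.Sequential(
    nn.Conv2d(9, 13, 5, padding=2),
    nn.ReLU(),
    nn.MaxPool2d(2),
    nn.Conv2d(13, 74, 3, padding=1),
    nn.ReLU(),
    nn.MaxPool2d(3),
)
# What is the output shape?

Input shape: (13, 9, 91, 116)
  -> after first Conv2d: (13, 13, 91, 116)
  -> after first MaxPool2d: (13, 13, 45, 58)
  -> after second Conv2d: (13, 74, 45, 58)
Output shape: (13, 74, 15, 19)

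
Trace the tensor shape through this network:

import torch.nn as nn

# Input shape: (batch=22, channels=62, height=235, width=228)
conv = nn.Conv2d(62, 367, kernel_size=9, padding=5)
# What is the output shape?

Input shape: (22, 62, 235, 228)
Output shape: (22, 367, 237, 230)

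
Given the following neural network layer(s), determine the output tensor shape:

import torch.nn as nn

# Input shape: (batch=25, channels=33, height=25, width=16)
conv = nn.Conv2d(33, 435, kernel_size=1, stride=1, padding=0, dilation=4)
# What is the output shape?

Input shape: (25, 33, 25, 16)
Output shape: (25, 435, 25, 16)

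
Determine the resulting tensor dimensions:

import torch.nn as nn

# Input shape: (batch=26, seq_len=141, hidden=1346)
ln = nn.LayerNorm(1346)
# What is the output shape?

Input shape: (26, 141, 1346)
Output shape: (26, 141, 1346)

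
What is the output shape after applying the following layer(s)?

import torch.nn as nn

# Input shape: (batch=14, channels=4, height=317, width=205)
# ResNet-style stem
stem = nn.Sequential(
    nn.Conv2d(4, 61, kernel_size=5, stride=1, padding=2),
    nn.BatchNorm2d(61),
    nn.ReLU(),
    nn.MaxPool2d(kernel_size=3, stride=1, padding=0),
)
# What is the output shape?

Input shape: (14, 4, 317, 205)
  -> after Conv2d 5x5 stride=1: (14, 61, 317, 205)
Output shape: (14, 61, 315, 203)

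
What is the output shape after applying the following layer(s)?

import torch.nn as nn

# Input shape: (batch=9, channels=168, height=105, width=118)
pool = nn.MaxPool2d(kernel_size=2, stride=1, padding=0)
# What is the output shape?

Input shape: (9, 168, 105, 118)
Output shape: (9, 168, 104, 117)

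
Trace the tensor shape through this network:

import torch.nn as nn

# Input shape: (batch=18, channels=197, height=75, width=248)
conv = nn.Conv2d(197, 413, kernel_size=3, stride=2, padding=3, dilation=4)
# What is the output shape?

Input shape: (18, 197, 75, 248)
Output shape: (18, 413, 37, 123)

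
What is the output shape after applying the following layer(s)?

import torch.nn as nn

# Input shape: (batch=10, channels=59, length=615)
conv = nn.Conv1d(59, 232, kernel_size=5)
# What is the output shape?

Input shape: (10, 59, 615)
Output shape: (10, 232, 611)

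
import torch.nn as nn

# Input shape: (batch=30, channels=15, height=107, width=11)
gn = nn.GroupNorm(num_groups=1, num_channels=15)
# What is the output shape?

Input shape: (30, 15, 107, 11)
Output shape: (30, 15, 107, 11)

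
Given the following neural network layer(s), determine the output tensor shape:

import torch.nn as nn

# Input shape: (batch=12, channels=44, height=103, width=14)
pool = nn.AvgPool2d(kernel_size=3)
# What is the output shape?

Input shape: (12, 44, 103, 14)
Output shape: (12, 44, 34, 4)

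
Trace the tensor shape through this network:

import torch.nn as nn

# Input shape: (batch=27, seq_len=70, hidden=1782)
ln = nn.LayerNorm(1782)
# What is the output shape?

Input shape: (27, 70, 1782)
Output shape: (27, 70, 1782)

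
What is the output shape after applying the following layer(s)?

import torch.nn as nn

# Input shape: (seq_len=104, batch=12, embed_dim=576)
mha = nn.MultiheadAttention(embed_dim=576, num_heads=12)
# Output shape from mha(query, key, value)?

Input shape: (104, 12, 576)
Output shape: (104, 12, 576)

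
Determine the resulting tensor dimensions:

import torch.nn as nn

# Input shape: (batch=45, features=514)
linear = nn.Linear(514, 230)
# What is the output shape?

Input shape: (45, 514)
Output shape: (45, 230)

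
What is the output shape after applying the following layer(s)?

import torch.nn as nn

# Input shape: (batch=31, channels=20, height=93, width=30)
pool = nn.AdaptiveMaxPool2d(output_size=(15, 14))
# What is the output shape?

Input shape: (31, 20, 93, 30)
Output shape: (31, 20, 15, 14)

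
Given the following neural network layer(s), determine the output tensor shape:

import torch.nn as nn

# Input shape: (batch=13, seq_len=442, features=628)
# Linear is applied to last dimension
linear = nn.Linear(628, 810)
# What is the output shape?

Input shape: (13, 442, 628)
Output shape: (13, 442, 810)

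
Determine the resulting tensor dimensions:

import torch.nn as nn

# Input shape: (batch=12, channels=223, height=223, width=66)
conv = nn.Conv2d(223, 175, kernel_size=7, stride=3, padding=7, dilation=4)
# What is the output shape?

Input shape: (12, 223, 223, 66)
Output shape: (12, 175, 71, 19)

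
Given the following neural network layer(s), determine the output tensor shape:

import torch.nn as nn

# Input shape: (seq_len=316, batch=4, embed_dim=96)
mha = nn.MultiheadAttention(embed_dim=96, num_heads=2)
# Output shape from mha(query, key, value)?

Input shape: (316, 4, 96)
Output shape: (316, 4, 96)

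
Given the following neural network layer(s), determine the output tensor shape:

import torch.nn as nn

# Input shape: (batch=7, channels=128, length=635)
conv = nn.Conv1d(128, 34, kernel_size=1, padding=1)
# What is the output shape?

Input shape: (7, 128, 635)
Output shape: (7, 34, 637)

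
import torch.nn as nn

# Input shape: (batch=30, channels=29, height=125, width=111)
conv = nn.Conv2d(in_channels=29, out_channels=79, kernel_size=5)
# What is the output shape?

Input shape: (30, 29, 125, 111)
Output shape: (30, 79, 121, 107)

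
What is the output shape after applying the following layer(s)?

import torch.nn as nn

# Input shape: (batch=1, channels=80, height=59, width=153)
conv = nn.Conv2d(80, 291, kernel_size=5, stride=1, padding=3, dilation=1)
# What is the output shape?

Input shape: (1, 80, 59, 153)
Output shape: (1, 291, 61, 155)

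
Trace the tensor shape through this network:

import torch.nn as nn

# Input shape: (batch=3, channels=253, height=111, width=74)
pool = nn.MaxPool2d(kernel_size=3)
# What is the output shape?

Input shape: (3, 253, 111, 74)
Output shape: (3, 253, 37, 24)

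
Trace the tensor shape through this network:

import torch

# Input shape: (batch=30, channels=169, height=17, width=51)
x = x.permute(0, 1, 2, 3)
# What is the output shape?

Input shape: (30, 169, 17, 51)
Output shape: (30, 169, 17, 51)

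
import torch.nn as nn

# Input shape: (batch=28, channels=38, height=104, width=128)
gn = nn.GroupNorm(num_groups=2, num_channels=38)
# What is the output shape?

Input shape: (28, 38, 104, 128)
Output shape: (28, 38, 104, 128)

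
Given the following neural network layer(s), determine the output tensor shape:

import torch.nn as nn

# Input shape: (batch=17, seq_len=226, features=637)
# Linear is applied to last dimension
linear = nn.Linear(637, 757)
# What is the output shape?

Input shape: (17, 226, 637)
Output shape: (17, 226, 757)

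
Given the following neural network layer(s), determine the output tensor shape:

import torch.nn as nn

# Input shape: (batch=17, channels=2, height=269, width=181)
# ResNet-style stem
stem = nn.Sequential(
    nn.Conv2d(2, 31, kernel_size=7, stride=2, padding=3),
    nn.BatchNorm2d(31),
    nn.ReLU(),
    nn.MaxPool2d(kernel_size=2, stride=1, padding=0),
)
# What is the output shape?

Input shape: (17, 2, 269, 181)
  -> after Conv2d 7x7 stride=2: (17, 31, 135, 91)
Output shape: (17, 31, 134, 90)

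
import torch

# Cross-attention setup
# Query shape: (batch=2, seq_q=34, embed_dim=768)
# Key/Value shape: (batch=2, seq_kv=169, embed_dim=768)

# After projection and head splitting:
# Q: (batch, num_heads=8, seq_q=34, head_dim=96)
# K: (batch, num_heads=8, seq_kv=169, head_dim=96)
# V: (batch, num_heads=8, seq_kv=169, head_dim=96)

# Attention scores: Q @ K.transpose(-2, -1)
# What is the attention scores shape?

Input shape: (2, 34, 768)
Output shape: (2, 8, 34, 169)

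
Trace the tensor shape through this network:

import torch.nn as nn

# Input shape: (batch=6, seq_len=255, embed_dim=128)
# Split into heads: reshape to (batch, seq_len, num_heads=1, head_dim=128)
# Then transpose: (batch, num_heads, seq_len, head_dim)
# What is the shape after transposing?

Input shape: (6, 255, 128)
  -> after reshape: (6, 255, 1, 128)
Output shape: (6, 1, 255, 128)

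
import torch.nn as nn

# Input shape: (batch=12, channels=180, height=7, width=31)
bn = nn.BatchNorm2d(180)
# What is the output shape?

Input shape: (12, 180, 7, 31)
Output shape: (12, 180, 7, 31)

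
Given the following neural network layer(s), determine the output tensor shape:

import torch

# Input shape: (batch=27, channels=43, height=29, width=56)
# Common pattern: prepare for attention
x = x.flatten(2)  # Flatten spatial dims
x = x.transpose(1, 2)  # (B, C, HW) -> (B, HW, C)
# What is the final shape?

Input shape: (27, 43, 29, 56)
  -> after flatten(2): (27, 43, 1624)
Output shape: (27, 1624, 43)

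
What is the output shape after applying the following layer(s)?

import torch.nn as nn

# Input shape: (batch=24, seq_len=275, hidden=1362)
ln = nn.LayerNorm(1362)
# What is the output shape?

Input shape: (24, 275, 1362)
Output shape: (24, 275, 1362)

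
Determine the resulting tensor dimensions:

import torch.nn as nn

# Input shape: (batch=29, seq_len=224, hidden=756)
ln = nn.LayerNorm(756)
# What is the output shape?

Input shape: (29, 224, 756)
Output shape: (29, 224, 756)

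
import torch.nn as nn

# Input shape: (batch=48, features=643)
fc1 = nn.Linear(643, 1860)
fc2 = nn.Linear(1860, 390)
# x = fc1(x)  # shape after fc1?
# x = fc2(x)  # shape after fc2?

Input shape: (48, 643)
  -> after fc1: (48, 1860)
Output shape: (48, 390)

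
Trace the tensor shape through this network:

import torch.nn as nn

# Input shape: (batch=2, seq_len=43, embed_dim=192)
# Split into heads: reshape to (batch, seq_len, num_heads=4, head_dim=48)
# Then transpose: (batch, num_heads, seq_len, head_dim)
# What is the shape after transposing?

Input shape: (2, 43, 192)
  -> after reshape: (2, 43, 4, 48)
Output shape: (2, 4, 43, 48)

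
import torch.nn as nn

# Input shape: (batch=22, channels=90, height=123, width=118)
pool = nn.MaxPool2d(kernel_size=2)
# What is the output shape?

Input shape: (22, 90, 123, 118)
Output shape: (22, 90, 61, 59)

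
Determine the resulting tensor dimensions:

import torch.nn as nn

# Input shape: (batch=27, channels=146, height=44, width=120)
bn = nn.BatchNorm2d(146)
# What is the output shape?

Input shape: (27, 146, 44, 120)
Output shape: (27, 146, 44, 120)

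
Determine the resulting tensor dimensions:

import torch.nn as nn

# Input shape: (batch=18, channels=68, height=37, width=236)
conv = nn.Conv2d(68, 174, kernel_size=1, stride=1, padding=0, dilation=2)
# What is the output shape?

Input shape: (18, 68, 37, 236)
Output shape: (18, 174, 37, 236)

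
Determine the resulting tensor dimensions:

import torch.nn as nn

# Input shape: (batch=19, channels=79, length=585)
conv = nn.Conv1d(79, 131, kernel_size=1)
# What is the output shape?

Input shape: (19, 79, 585)
Output shape: (19, 131, 585)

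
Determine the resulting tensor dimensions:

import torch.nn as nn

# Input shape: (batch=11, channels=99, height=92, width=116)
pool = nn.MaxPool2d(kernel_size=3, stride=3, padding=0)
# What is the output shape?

Input shape: (11, 99, 92, 116)
Output shape: (11, 99, 30, 38)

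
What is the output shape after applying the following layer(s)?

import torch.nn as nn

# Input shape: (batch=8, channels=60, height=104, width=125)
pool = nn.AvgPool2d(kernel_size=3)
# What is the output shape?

Input shape: (8, 60, 104, 125)
Output shape: (8, 60, 34, 41)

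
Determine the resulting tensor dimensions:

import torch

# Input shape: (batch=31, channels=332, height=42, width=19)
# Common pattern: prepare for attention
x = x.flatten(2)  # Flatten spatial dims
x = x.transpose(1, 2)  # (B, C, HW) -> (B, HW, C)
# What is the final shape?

Input shape: (31, 332, 42, 19)
  -> after flatten(2): (31, 332, 798)
Output shape: (31, 798, 332)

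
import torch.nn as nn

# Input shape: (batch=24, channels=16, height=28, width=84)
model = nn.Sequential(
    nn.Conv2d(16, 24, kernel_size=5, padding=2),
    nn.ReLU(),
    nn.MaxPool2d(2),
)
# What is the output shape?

Input shape: (24, 16, 28, 84)
  -> after Conv2d: (24, 24, 28, 84)
  -> after ReLU: (24, 24, 28, 84)
Output shape: (24, 24, 14, 42)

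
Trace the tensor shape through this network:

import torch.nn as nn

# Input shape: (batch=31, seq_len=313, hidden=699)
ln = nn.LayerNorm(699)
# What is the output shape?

Input shape: (31, 313, 699)
Output shape: (31, 313, 699)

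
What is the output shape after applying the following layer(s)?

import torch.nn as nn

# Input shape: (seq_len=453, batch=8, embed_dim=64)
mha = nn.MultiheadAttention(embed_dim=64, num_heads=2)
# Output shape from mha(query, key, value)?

Input shape: (453, 8, 64)
Output shape: (453, 8, 64)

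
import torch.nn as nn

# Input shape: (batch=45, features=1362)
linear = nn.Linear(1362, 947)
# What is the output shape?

Input shape: (45, 1362)
Output shape: (45, 947)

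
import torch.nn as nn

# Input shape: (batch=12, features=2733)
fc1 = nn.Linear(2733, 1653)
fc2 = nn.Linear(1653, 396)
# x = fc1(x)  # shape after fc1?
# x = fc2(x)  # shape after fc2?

Input shape: (12, 2733)
  -> after fc1: (12, 1653)
Output shape: (12, 396)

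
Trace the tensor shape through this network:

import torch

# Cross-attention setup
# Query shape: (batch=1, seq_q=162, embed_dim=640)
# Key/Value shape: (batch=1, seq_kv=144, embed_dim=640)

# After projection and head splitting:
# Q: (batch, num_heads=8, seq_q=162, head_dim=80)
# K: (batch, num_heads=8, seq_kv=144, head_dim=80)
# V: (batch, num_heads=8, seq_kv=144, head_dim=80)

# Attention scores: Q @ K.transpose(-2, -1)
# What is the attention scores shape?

Input shape: (1, 162, 640)
Output shape: (1, 8, 162, 144)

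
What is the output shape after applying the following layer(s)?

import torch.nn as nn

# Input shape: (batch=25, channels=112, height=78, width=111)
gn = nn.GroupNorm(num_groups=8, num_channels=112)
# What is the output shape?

Input shape: (25, 112, 78, 111)
Output shape: (25, 112, 78, 111)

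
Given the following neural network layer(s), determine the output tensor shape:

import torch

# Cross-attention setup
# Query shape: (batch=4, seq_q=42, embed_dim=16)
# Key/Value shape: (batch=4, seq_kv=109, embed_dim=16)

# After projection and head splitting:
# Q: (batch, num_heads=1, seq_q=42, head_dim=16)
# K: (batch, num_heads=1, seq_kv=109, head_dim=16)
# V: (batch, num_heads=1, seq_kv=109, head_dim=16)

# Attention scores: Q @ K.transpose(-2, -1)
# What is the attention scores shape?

Input shape: (4, 42, 16)
Output shape: (4, 1, 42, 109)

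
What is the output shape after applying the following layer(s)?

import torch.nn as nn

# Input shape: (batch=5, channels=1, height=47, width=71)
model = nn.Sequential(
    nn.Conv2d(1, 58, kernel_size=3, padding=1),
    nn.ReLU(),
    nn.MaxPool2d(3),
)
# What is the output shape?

Input shape: (5, 1, 47, 71)
  -> after Conv2d: (5, 58, 47, 71)
  -> after ReLU: (5, 58, 47, 71)
Output shape: (5, 58, 15, 23)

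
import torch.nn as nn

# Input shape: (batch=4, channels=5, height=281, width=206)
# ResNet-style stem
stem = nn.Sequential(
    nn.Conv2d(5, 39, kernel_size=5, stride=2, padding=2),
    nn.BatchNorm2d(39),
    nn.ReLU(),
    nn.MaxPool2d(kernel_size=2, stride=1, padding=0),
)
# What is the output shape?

Input shape: (4, 5, 281, 206)
  -> after Conv2d 5x5 stride=2: (4, 39, 141, 103)
Output shape: (4, 39, 140, 102)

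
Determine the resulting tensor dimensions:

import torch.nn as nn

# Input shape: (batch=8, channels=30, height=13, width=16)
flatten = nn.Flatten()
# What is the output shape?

Input shape: (8, 30, 13, 16)
Output shape: (8, 6240)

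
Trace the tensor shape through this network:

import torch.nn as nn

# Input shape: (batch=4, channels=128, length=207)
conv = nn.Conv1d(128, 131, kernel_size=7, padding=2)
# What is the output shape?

Input shape: (4, 128, 207)
Output shape: (4, 131, 205)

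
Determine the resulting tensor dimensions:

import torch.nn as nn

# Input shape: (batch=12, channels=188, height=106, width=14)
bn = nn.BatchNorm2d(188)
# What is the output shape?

Input shape: (12, 188, 106, 14)
Output shape: (12, 188, 106, 14)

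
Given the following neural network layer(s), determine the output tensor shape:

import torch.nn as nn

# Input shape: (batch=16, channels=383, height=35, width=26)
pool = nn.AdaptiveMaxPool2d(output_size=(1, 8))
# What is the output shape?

Input shape: (16, 383, 35, 26)
Output shape: (16, 383, 1, 8)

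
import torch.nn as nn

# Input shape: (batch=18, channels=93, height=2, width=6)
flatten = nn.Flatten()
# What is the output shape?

Input shape: (18, 93, 2, 6)
Output shape: (18, 1116)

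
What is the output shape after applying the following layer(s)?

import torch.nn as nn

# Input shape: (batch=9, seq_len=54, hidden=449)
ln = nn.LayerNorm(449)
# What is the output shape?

Input shape: (9, 54, 449)
Output shape: (9, 54, 449)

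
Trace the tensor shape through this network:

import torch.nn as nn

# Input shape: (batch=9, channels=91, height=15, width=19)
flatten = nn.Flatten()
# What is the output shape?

Input shape: (9, 91, 15, 19)
Output shape: (9, 25935)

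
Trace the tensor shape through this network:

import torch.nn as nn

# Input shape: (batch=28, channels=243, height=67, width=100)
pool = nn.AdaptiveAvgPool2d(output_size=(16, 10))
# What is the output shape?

Input shape: (28, 243, 67, 100)
Output shape: (28, 243, 16, 10)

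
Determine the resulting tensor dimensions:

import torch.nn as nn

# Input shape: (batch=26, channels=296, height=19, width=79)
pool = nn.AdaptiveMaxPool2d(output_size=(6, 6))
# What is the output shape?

Input shape: (26, 296, 19, 79)
Output shape: (26, 296, 6, 6)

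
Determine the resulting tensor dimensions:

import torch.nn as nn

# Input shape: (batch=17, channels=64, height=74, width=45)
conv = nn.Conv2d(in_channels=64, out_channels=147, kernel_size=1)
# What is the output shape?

Input shape: (17, 64, 74, 45)
Output shape: (17, 147, 74, 45)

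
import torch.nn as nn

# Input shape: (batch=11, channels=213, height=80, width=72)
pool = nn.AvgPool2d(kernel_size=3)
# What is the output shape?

Input shape: (11, 213, 80, 72)
Output shape: (11, 213, 26, 24)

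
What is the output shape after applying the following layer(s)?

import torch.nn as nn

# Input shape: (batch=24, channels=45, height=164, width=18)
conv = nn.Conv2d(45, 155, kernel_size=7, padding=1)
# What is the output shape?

Input shape: (24, 45, 164, 18)
Output shape: (24, 155, 160, 14)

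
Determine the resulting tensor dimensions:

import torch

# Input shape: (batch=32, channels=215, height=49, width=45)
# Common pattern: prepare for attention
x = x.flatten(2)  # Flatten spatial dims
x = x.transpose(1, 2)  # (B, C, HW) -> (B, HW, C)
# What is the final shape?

Input shape: (32, 215, 49, 45)
  -> after flatten(2): (32, 215, 2205)
Output shape: (32, 2205, 215)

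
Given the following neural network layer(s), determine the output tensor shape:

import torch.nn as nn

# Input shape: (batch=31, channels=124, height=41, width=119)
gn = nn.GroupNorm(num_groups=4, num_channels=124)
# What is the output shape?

Input shape: (31, 124, 41, 119)
Output shape: (31, 124, 41, 119)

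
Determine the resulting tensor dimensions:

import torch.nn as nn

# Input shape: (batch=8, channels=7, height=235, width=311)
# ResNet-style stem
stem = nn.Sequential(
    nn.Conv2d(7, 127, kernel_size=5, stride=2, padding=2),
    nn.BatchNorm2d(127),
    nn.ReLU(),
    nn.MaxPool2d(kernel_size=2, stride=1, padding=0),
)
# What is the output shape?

Input shape: (8, 7, 235, 311)
  -> after Conv2d 5x5 stride=2: (8, 127, 118, 156)
Output shape: (8, 127, 117, 155)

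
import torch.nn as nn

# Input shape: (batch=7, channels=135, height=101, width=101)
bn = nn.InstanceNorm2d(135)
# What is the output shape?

Input shape: (7, 135, 101, 101)
Output shape: (7, 135, 101, 101)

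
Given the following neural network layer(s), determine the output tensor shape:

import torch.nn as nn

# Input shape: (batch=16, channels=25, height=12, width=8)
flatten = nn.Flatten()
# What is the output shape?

Input shape: (16, 25, 12, 8)
Output shape: (16, 2400)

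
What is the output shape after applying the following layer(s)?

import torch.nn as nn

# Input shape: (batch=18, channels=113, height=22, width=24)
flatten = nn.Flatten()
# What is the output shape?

Input shape: (18, 113, 22, 24)
Output shape: (18, 59664)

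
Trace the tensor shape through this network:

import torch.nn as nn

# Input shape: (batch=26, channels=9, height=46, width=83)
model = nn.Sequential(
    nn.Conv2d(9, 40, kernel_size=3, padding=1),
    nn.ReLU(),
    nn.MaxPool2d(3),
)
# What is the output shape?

Input shape: (26, 9, 46, 83)
  -> after Conv2d: (26, 40, 46, 83)
  -> after ReLU: (26, 40, 46, 83)
Output shape: (26, 40, 15, 27)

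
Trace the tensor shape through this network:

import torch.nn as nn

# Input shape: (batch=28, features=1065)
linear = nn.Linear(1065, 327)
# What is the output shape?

Input shape: (28, 1065)
Output shape: (28, 327)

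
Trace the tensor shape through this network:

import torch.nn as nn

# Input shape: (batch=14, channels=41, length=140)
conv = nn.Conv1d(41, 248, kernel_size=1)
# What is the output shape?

Input shape: (14, 41, 140)
Output shape: (14, 248, 140)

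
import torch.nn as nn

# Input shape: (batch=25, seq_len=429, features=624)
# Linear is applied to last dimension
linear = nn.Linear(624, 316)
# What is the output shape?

Input shape: (25, 429, 624)
Output shape: (25, 429, 316)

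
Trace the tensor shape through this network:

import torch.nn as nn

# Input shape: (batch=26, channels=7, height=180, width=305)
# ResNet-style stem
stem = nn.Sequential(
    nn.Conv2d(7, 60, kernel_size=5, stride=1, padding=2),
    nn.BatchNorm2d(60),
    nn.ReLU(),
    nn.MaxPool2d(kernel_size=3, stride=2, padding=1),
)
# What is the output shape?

Input shape: (26, 7, 180, 305)
  -> after Conv2d 5x5 stride=1: (26, 60, 180, 305)
Output shape: (26, 60, 90, 153)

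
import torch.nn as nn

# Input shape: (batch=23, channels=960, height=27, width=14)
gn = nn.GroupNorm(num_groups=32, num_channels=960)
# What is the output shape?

Input shape: (23, 960, 27, 14)
Output shape: (23, 960, 27, 14)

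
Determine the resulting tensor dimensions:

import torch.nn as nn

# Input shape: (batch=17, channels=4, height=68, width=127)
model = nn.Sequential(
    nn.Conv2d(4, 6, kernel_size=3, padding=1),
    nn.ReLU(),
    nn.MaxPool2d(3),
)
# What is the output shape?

Input shape: (17, 4, 68, 127)
  -> after Conv2d: (17, 6, 68, 127)
  -> after ReLU: (17, 6, 68, 127)
Output shape: (17, 6, 22, 42)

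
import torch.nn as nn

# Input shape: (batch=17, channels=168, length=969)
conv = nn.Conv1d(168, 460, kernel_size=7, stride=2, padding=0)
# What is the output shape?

Input shape: (17, 168, 969)
Output shape: (17, 460, 482)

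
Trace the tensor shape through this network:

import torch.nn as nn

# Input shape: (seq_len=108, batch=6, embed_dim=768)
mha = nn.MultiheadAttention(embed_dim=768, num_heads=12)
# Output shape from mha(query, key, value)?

Input shape: (108, 6, 768)
Output shape: (108, 6, 768)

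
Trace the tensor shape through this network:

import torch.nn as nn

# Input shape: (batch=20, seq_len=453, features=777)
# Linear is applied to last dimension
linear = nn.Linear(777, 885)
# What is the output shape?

Input shape: (20, 453, 777)
Output shape: (20, 453, 885)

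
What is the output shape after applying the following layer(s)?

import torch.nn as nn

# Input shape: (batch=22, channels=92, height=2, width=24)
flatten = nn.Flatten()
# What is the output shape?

Input shape: (22, 92, 2, 24)
Output shape: (22, 4416)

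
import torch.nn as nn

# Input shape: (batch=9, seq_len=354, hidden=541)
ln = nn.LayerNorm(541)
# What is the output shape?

Input shape: (9, 354, 541)
Output shape: (9, 354, 541)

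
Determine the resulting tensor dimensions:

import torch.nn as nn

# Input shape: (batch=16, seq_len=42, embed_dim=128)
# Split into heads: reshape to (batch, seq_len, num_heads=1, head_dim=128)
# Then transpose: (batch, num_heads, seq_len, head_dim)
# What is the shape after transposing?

Input shape: (16, 42, 128)
  -> after reshape: (16, 42, 1, 128)
Output shape: (16, 1, 42, 128)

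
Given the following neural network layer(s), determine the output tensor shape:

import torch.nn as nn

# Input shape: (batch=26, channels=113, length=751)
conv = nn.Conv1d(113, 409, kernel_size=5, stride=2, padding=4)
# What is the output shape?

Input shape: (26, 113, 751)
Output shape: (26, 409, 378)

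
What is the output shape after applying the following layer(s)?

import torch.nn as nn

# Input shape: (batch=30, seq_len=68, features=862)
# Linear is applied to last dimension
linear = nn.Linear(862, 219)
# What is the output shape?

Input shape: (30, 68, 862)
Output shape: (30, 68, 219)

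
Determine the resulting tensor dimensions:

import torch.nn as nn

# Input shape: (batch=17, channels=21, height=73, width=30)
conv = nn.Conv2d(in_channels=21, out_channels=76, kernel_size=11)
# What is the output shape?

Input shape: (17, 21, 73, 30)
Output shape: (17, 76, 63, 20)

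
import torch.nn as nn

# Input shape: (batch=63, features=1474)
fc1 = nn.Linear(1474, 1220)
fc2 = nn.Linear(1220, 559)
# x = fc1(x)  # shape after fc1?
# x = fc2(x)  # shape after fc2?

Input shape: (63, 1474)
  -> after fc1: (63, 1220)
Output shape: (63, 559)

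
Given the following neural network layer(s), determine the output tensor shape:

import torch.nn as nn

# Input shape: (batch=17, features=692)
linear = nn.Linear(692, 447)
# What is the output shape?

Input shape: (17, 692)
Output shape: (17, 447)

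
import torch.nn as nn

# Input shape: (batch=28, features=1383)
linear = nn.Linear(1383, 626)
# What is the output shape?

Input shape: (28, 1383)
Output shape: (28, 626)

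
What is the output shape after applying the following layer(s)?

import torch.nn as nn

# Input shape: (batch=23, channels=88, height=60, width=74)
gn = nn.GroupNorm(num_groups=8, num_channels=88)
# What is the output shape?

Input shape: (23, 88, 60, 74)
Output shape: (23, 88, 60, 74)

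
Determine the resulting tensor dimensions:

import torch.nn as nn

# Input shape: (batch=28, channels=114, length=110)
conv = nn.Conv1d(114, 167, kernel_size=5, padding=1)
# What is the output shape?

Input shape: (28, 114, 110)
Output shape: (28, 167, 108)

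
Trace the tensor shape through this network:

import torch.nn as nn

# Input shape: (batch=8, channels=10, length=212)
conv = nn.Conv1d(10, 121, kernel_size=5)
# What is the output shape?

Input shape: (8, 10, 212)
Output shape: (8, 121, 208)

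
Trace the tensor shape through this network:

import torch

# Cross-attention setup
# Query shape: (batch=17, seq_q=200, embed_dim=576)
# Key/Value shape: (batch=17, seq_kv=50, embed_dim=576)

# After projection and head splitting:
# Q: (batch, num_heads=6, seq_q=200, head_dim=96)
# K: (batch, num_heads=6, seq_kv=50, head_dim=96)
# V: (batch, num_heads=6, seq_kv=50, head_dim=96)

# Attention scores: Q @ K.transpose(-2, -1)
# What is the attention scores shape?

Input shape: (17, 200, 576)
Output shape: (17, 6, 200, 50)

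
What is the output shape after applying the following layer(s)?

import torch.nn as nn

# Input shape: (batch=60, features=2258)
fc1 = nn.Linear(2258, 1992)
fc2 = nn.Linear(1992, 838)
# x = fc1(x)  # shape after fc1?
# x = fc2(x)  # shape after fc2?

Input shape: (60, 2258)
  -> after fc1: (60, 1992)
Output shape: (60, 838)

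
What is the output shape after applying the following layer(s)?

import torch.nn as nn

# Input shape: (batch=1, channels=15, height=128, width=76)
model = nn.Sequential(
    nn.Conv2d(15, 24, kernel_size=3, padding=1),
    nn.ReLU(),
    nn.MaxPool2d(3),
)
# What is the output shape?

Input shape: (1, 15, 128, 76)
  -> after Conv2d: (1, 24, 128, 76)
  -> after ReLU: (1, 24, 128, 76)
Output shape: (1, 24, 42, 25)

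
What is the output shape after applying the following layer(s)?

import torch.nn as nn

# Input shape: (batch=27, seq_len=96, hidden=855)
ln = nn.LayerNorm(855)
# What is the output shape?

Input shape: (27, 96, 855)
Output shape: (27, 96, 855)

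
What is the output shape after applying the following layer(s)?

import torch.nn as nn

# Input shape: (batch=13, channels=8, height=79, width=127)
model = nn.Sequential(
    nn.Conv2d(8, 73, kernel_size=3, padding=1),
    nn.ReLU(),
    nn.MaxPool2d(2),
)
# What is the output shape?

Input shape: (13, 8, 79, 127)
  -> after Conv2d: (13, 73, 79, 127)
  -> after ReLU: (13, 73, 79, 127)
Output shape: (13, 73, 39, 63)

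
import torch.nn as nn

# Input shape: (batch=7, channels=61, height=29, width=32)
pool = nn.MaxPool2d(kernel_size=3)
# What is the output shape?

Input shape: (7, 61, 29, 32)
Output shape: (7, 61, 9, 10)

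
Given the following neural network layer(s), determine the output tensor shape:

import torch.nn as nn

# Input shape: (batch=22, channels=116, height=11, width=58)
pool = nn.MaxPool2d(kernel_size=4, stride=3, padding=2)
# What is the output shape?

Input shape: (22, 116, 11, 58)
Output shape: (22, 116, 4, 20)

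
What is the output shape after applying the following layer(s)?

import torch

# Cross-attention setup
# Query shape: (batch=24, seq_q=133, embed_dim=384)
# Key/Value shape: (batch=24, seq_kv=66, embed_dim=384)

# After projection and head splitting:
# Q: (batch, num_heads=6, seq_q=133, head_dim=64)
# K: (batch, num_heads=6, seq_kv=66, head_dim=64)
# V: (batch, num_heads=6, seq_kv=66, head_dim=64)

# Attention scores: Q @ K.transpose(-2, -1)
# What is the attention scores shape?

Input shape: (24, 133, 384)
Output shape: (24, 6, 133, 66)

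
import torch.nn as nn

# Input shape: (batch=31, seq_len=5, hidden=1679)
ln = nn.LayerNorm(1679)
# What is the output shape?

Input shape: (31, 5, 1679)
Output shape: (31, 5, 1679)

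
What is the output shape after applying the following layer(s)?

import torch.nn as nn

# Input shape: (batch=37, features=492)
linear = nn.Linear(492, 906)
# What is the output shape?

Input shape: (37, 492)
Output shape: (37, 906)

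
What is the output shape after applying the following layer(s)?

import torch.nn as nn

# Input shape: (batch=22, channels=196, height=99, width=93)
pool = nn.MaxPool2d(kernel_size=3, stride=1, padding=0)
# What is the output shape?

Input shape: (22, 196, 99, 93)
Output shape: (22, 196, 97, 91)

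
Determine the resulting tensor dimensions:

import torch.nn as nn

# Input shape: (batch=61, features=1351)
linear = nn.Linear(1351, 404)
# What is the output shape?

Input shape: (61, 1351)
Output shape: (61, 404)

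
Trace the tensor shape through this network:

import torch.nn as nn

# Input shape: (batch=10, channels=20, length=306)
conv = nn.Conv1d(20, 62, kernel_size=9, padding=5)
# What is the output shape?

Input shape: (10, 20, 306)
Output shape: (10, 62, 308)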